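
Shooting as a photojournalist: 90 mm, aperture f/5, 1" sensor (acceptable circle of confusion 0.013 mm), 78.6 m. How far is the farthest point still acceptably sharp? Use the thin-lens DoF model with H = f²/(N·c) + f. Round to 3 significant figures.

212 m

Hyperfocal distance H = f²/(N·c) + f = 90²/(5 × 0.013) + 90 = 8100/0.065 + 90 ≈ 124705.4 mm ≈ 124.7 m.
Far limit Df = s·(H − f)/(H − s) = 78600 × (124705.4 − 90) / (124705.4 − 78600) = 78600 × 124615.4 / 46105.4 ≈ 212443 mm ≈ 212 m.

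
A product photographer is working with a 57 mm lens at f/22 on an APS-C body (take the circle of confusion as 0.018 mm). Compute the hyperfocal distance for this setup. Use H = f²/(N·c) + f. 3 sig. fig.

Hyperfocal distance H = f²/(N·c) + f = 57²/(22 × 0.018) + 57 = 3249/0.396 + 57 ≈ 8261.5 mm ≈ 8.26 m.

8.26 m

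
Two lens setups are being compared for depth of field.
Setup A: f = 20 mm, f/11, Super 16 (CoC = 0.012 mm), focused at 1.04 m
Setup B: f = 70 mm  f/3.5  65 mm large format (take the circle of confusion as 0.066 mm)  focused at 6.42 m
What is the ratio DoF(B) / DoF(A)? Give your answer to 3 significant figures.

Setup A: H = 20²/(11×0.012) + 20 ≈ 3050.3 mm; DoF = Df − Dn = 1567.68 − 778.09 ≈ 789.59 mm.
Setup B: H = 70²/(3.5×0.066) + 70 ≈ 21282.1 mm; DoF = Df − Dn = 9163.0 − 4940.9 ≈ 4222.1 mm.
Ratio = 4222.1 / 789.59 ≈ 5.35.

5.35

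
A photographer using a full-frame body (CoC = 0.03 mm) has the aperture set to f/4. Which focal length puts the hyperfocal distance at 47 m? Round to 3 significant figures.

75.0 mm

From H = f²/(N·c) + f, with f ≪ H: f ≈ √(H·N·c) = √(47000 × 4 × 0.03) = √5640.0 ≈ 75.10 mm.
Exact: f² + N·c·f − N·c·H = 0 ⇒ f = (−N·c + √((N·c)² + 4·N·c·H))/2 = (−0.12 + √22560)/2 ≈ 75.040 mm ≈ 75.0 mm.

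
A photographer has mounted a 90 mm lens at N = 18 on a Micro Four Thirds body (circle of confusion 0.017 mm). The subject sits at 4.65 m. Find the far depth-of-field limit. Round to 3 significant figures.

Hyperfocal distance H = f²/(N·c) + f = 90²/(18 × 0.017) + 90 = 8100/0.306 + 90 ≈ 26560.6 mm ≈ 26.56 m.
Far limit Df = s·(H − f)/(H − s) = 4650 × (26560.6 − 90) / (26560.6 − 4650) = 4650 × 26470.6 / 21910.6 ≈ 5617.8 mm ≈ 5.62 m.

5.62 m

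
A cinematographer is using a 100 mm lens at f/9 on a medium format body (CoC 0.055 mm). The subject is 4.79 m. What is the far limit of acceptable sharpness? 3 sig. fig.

6.24 m

Hyperfocal distance H = f²/(N·c) + f = 100²/(9 × 0.055) + 100 = 10000/0.495 + 100 ≈ 20302.0 mm ≈ 20.30 m.
Far limit Df = s·(H − f)/(H − s) = 4790 × (20302.0 − 100) / (20302.0 − 4790) = 4790 × 20202.0 / 15512.0 ≈ 6238.2 mm ≈ 6.24 m.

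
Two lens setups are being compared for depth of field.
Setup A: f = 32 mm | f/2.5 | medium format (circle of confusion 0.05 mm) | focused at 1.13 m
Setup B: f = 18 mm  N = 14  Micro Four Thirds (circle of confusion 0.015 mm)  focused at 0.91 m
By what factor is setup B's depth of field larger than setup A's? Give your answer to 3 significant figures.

5.12

Setup A: H = 32²/(2.5×0.05) + 32 ≈ 8224.0 mm; DoF = Df − Dn = 1304.90 − 996.44 ≈ 308.46 mm.
Setup B: H = 18²/(14×0.015) + 18 ≈ 1560.9 mm; DoF = Df − Dn = 2157.2 − 576.6 ≈ 1580.6 mm.
Ratio = 1580.6 / 308.46 ≈ 5.12.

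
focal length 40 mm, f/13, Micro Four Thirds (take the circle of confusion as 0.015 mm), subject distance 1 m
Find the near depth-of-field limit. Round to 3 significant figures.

0.895 m

Hyperfocal distance H = f²/(N·c) + f = 40²/(13 × 0.015) + 40 = 1600/0.195 + 40 ≈ 8245.1 mm ≈ 8.245 m.
Near limit Dn = s·(H − f)/(H + s − 2f) = 1000 × (8245.1 − 40) / (8245.1 + 1000 − 2 × 40) = 1000 × 8205.1 / 9165.1 ≈ 895.26 mm ≈ 0.895 m.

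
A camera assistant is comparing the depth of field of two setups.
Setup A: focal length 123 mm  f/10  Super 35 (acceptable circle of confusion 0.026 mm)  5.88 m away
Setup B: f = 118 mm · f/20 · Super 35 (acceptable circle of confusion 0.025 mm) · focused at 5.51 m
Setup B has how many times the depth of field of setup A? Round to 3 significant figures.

1.89

Setup A: H = 123²/(10×0.026) + 123 ≈ 58311.5 mm; DoF = Df − Dn = 6525.6 − 5350.6 ≈ 1175.0 mm.
Setup B: H = 118²/(20×0.025) + 118 ≈ 27966.0 mm; DoF = Df − Dn = 6833.0 − 4616.2 ≈ 2216.8 mm.
Ratio = 2216.8 / 1175.0 ≈ 1.89.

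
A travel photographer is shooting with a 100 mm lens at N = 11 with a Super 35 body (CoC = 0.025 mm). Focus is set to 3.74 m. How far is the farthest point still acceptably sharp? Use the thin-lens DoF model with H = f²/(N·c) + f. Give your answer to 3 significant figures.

Hyperfocal distance H = f²/(N·c) + f = 100²/(11 × 0.025) + 100 = 10000/0.275 + 100 ≈ 36463.6 mm ≈ 36.46 m.
Far limit Df = s·(H − f)/(H − s) = 3740 × (36463.6 − 100) / (36463.6 − 3740) = 3740 × 36363.6 / 32723.6 ≈ 4156.0 mm ≈ 4.16 m.

4.16 m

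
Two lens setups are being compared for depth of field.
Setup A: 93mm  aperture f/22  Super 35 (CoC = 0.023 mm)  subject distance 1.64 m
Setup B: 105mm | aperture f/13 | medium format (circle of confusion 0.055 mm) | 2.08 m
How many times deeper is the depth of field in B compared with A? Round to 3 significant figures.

Setup A: H = 93²/(22×0.023) + 93 ≈ 17185.9 mm; DoF = Df − Dn = 1803.20 − 1503.89 ≈ 299.31 mm.
Setup B: H = 105²/(13×0.055) + 105 ≈ 15524.6 mm; DoF = Df − Dn = 2385.55 − 1843.83 ≈ 541.72 mm.
Ratio = 541.72 / 299.31 ≈ 1.81.

1.81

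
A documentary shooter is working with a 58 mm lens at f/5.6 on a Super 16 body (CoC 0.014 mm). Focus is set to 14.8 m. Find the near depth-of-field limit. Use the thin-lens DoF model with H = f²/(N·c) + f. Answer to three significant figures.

11.0 m

Hyperfocal distance H = f²/(N·c) + f = 58²/(5.6 × 0.014) + 58 = 3364/0.0784 + 58 ≈ 42966.2 mm ≈ 42.97 m.
Near limit Dn = s·(H − f)/(H + s − 2f) = 14800 × (42966.2 − 58) / (42966.2 + 14800 − 2 × 58) = 14800 × 42908.2 / 57650.2 ≈ 11015 mm ≈ 11.0 m.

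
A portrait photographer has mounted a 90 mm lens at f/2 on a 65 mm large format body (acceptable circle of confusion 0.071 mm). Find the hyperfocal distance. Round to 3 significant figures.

57.1 m

Hyperfocal distance H = f²/(N·c) + f = 90²/(2 × 0.071) + 90 = 8100/0.142 + 90 ≈ 57132.3 mm ≈ 57.1 m.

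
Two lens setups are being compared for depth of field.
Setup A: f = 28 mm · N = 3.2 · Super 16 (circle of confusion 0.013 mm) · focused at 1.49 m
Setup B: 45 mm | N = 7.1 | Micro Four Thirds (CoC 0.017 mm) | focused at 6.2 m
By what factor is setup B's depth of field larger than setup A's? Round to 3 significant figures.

22.6

Setup A: H = 28²/(3.2×0.013) + 28 ≈ 18874.2 mm; DoF = Df − Dn = 1615.31 − 1382.73 ≈ 232.58 mm.
Setup B: H = 45²/(7.1×0.017) + 45 ≈ 16822.1 mm; DoF = Df − Dn = 9792.6 − 4535.9 ≈ 5256.7 mm.
Ratio = 5256.7 / 232.58 ≈ 22.6.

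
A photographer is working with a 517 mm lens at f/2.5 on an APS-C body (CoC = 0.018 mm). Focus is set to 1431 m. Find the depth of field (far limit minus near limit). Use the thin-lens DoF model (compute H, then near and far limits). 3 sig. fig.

732 m

Hyperfocal distance H = f²/(N·c) + f = 517²/(2.5 × 0.018) + 517 = 267289/0.045 + 517 ≈ 5940272.6 mm ≈ 5940 m.
Near limit Dn = s·(H − f)/(H + s − 2f) = 1431000 × (5940272.6 − 517) / (5940272.6 + 1431000 − 2 × 517) = 1431000 × 5939755.6 / 7370238.6 ≈ 1153258 mm.
Far limit Df = s·(H − f)/(H − s) = 1431000 × (5940272.6 − 517) / (5940272.6 − 1431000) = 1431000 × 5939755.6 / 4509272.6 ≈ 1884958 mm.
Depth of field = Df − Dn = 1884958 − 1153258 ≈ 731700 mm ≈ 732 m.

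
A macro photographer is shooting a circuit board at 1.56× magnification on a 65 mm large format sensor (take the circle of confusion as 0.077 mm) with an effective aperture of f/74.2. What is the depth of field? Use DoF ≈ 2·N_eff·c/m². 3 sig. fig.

4.70 mm

At magnification m, DoF ≈ 2·N_eff·c/m² = 2 × 74.2 × 0.077 / 1.56² = 11.43 / 2.434 ≈ 4.7 mm.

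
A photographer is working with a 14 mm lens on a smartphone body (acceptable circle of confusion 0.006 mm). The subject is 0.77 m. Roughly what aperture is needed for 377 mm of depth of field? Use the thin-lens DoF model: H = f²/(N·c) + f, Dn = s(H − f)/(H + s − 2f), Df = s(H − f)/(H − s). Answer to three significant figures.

f/10

Write h = H − f = f²/(N·c). The thin-lens limits are Dn = s·h/(h + (s−f)) and Df = s·h/(h − (s−f)), so DoF = Df − Dn = 2·s·(s−f)·h / (h² − (s−f)²).
That is a quadratic in h: DoF·h² − 2·s·(s−f)·h − DoF·(s−f)² = 0 ⇒ h = (s−f)·(s + √(s² + DoF²)) / DoF = 756 × (770 + √(770² + 377²)) / 377 = 756 × (770 + 857.338) / 377 ≈ 3263.3 mm.
Then N = f²/(c·h) = 14² / (0.006 × 3263.3) = 196 / 19.580 ≈ 10.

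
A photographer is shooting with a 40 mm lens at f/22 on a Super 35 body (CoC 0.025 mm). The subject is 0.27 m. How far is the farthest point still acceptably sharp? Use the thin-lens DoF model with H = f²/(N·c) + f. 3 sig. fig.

Hyperfocal distance H = f²/(N·c) + f = 40²/(22 × 0.025) + 40 = 1600/0.55 + 40 ≈ 2949.1 mm ≈ 2.949 m.
Far limit Df = s·(H − f)/(H − s) = 270 × (2949.1 − 40) / (2949.1 − 270) = 270 × 2909.1 / 2679.1 ≈ 293.18 mm.

293 mm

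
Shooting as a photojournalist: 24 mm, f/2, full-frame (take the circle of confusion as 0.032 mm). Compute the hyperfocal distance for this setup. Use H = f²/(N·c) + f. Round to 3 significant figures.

9.02 m

Hyperfocal distance H = f²/(N·c) + f = 24²/(2 × 0.032) + 24 = 576/0.064 + 24 ≈ 9024.0 mm ≈ 9.02 m.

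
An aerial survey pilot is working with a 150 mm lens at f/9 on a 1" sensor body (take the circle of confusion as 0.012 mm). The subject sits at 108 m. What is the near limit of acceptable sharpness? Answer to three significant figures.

71.2 m

Hyperfocal distance H = f²/(N·c) + f = 150²/(9 × 0.012) + 150 = 22500/0.108 + 150 ≈ 208483.3 mm ≈ 208.5 m.
Near limit Dn = s·(H − f)/(H + s − 2f) = 108000 × (208483.3 − 150) / (208483.3 + 108000 − 2 × 150) = 108000 × 208333.3 / 316183.3 ≈ 71161 mm ≈ 71.2 m.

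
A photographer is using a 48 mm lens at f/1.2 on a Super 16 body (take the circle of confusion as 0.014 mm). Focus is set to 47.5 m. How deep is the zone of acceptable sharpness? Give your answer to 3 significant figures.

37.3 m

Hyperfocal distance H = f²/(N·c) + f = 48²/(1.2 × 0.014) + 48 = 2304/0.0168 + 48 ≈ 137190.9 mm ≈ 137.2 m.
Near limit Dn = s·(H − f)/(H + s − 2f) = 47500 × (137190.9 − 48) / (137190.9 + 47500 − 2 × 48) = 47500 × 137142.9 / 184594.9 ≈ 35290 mm.
Far limit Df = s·(H − f)/(H − s) = 47500 × (137190.9 − 48) / (137190.9 − 47500) = 47500 × 137142.9 / 89690.9 ≈ 72630 mm.
Depth of field = Df − Dn = 72630 − 35290 ≈ 37340 mm ≈ 37.3 m.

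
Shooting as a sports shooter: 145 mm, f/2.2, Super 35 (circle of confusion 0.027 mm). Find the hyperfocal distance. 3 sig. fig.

Hyperfocal distance H = f²/(N·c) + f = 145²/(2.2 × 0.027) + 145 = 21025/0.0594 + 145 ≈ 354101.2 mm ≈ 354 m.

354 m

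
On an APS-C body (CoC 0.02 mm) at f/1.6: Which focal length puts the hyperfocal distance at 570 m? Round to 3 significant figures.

From H = f²/(N·c) + f, with f ≪ H: f ≈ √(H·N·c) = √(570000 × 1.6 × 0.02) = √18240 ≈ 135.1 mm.
The +f correction barely moves this — solving exactly, f² + N·c·f − N·c·H = 0 ⇒ f = (−N·c + √((N·c)² + 4·N·c·H))/2 = (−0.032 + √72960)/2 ≈ 135.04 mm, so f ≈ 135 mm.

135 mm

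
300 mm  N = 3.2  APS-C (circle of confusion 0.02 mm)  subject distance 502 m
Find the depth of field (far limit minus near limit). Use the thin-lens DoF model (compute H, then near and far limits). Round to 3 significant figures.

410 m

Hyperfocal distance H = f²/(N·c) + f = 300²/(3.2 × 0.02) + 300 = 90000/0.064 + 300 ≈ 1406550.0 mm ≈ 1407 m.
Near limit Dn = s·(H − f)/(H + s − 2f) = 502000 × (1406550.0 − 300) / (1406550.0 + 502000 − 2 × 300) = 502000 × 1406250.0 / 1907950.0 ≈ 369998 mm.
Far limit Df = s·(H − f)/(H − s) = 502000 × (1406550.0 − 300) / (1406550.0 − 502000) = 502000 × 1406250.0 / 904550.0 ≈ 780429 mm.
Depth of field = Df − Dn = 780429 − 369998 ≈ 410431 mm ≈ 410 m.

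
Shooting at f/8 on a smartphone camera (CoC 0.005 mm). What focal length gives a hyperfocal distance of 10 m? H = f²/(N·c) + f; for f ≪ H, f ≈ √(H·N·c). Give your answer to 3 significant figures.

20.0 mm

From H = f²/(N·c) + f, with f ≪ H: f ≈ √(H·N·c) = √(10000 × 8 × 0.005) = √400.00 ≈ 20.00 mm.
The +f correction barely moves this — solving exactly, f² + N·c·f − N·c·H = 0 ⇒ f = (−N·c + √((N·c)² + 4·N·c·H))/2 = (−0.04 + √1600.0)/2 ≈ 19.980 mm, so f ≈ 20.0 mm.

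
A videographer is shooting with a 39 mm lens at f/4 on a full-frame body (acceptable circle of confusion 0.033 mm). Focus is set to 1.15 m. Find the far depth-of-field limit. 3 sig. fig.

1.27 m

Hyperfocal distance H = f²/(N·c) + f = 39²/(4 × 0.033) + 39 = 1521/0.132 + 39 ≈ 11561.7 mm ≈ 11.56 m.
Far limit Df = s·(H − f)/(H − s) = 1150 × (11561.7 − 39) / (11561.7 − 1150) = 1150 × 11522.7 / 10411.7 ≈ 1272.7 mm ≈ 1.27 m.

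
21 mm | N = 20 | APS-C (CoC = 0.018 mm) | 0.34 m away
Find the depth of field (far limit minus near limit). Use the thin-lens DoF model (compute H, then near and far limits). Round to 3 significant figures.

Hyperfocal distance H = f²/(N·c) + f = 21²/(20 × 0.018) + 21 = 441/0.36 + 21 ≈ 1246.0 mm ≈ 1.246 m.
Near limit Dn = s·(H − f)/(H + s − 2f) = 340 × (1246.0 − 21) / (1246.0 + 340 − 2 × 21) = 340 × 1225.0 / 1544.0 ≈ 269.75 mm.
Far limit Df = s·(H − f)/(H − s) = 340 × (1246.0 − 21) / (1246.0 − 340) = 340 × 1225.0 / 906.0 ≈ 459.71 mm.
Depth of field = Df − Dn = 459.71 − 269.75 ≈ 189.96 mm.

190 mm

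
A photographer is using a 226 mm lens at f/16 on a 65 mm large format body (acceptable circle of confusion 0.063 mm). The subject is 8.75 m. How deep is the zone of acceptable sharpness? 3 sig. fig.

Hyperfocal distance H = f²/(N·c) + f = 226²/(16 × 0.063) + 226 = 51076/1.008 + 226 ≈ 50896.6 mm ≈ 50.90 m.
Near limit Dn = s·(H − f)/(H + s − 2f) = 8750 × (50896.6 − 226) / (50896.6 + 8750 − 2 × 226) = 8750 × 50670.6 / 59194.6 ≈ 7490.0 mm.
Far limit Df = s·(H − f)/(H − s) = 8750 × (50896.6 − 226) / (50896.6 − 8750) = 8750 × 50670.6 / 42146.6 ≈ 10519.7 mm.
Depth of field = Df − Dn = 10519.7 − 7490.0 ≈ 3029.7 mm ≈ 3.03 m.

3.03 m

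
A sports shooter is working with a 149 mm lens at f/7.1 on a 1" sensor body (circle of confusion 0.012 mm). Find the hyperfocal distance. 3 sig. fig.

261 m

Hyperfocal distance H = f²/(N·c) + f = 149²/(7.1 × 0.012) + 149 = 22201/0.0852 + 149 ≈ 260724.1 mm ≈ 261 m.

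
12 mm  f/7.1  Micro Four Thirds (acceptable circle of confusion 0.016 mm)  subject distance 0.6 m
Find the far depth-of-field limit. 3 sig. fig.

Hyperfocal distance H = f²/(N·c) + f = 12²/(7.1 × 0.016) + 12 = 144/0.1136 + 12 ≈ 1279.6 mm ≈ 1.280 m.
Far limit Df = s·(H − f)/(H − s) = 600 × (1279.6 − 12) / (1279.6 − 600) = 600 × 1267.6 / 679.6 ≈ 1119.1 mm ≈ 1.12 m.

1.12 m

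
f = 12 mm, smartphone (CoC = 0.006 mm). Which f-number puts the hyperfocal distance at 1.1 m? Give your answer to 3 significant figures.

Rearrange H = f²/(N·c) + f for N: N = f² / ((H − f)·c).
N = 12² / ((1100 − 12) × 0.006) = 144 / 6.528 ≈ 22.1.

f/22.1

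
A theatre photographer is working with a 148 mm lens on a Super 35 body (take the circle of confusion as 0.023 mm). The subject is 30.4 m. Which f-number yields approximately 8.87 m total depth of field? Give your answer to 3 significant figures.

Write h = H − f = f²/(N·c). The thin-lens limits are Dn = s·h/(h + (s−f)) and Df = s·h/(h − (s−f)), so DoF = Df − Dn = 2·s·(s−f)·h / (h² − (s−f)²).
That is a quadratic in h: DoF·h² − 2·s·(s−f)·h − DoF·(s−f)² = 0 ⇒ h = (s−f)·(s + √(s² + DoF²)) / DoF = 30252 × (30400 + √(30400² + 8870²)) / 8870 = 30252 × (30400 + 31667.6) / 8870 ≈ 211688 mm.
Then N = f²/(c·h) = 148² / (0.023 × 211688) = 21904 / 4868.8 ≈ 4.50.

f/4.50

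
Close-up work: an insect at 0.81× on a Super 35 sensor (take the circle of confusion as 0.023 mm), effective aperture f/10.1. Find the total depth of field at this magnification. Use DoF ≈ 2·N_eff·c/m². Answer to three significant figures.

At magnification m, DoF ≈ 2·N_eff·c/m² = 2 × 10.1 × 0.023 / 0.81² = 0.4646 / 0.6561 ≈ 0.708 mm.

0.708 mm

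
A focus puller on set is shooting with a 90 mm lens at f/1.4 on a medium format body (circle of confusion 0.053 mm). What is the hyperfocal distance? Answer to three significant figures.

109 m

Hyperfocal distance H = f²/(N·c) + f = 90²/(1.4 × 0.053) + 90 = 8100/0.0742 + 90 ≈ 109254.4 mm ≈ 109 m.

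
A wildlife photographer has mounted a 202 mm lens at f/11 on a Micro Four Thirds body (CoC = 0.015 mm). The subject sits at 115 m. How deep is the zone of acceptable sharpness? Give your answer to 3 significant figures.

Hyperfocal distance H = f²/(N·c) + f = 202²/(11 × 0.015) + 202 = 40804/0.165 + 202 ≈ 247499.0 mm ≈ 247.5 m.
Near limit Dn = s·(H − f)/(H + s − 2f) = 115000 × (247499.0 − 202) / (247499.0 + 115000 − 2 × 202) = 115000 × 247297.0 / 362095.0 ≈ 78541 mm.
Far limit Df = s·(H − f)/(H − s) = 115000 × (247499.0 − 202) / (247499.0 − 115000) = 115000 × 247297.0 / 132499.0 ≈ 214637 mm.
Depth of field = Df − Dn = 214637 − 78541 ≈ 136096 mm ≈ 136 m.

136 m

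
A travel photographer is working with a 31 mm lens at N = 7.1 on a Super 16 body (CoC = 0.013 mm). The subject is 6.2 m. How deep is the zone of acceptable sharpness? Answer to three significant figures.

Hyperfocal distance H = f²/(N·c) + f = 31²/(7.1 × 0.013) + 31 = 961/0.0923 + 31 ≈ 10442.7 mm ≈ 10.44 m.
Near limit Dn = s·(H − f)/(H + s − 2f) = 6200 × (10442.7 − 31) / (10442.7 + 6200 − 2 × 31) = 6200 × 10411.7 / 16580.7 ≈ 3893 mm.
Far limit Df = s·(H − f)/(H − s) = 6200 × (10442.7 − 31) / (10442.7 − 6200) = 6200 × 10411.7 / 4242.7 ≈ 15215 mm.
Depth of field = Df − Dn = 15215 − 3893 ≈ 11322 mm ≈ 11.3 m.

11.3 m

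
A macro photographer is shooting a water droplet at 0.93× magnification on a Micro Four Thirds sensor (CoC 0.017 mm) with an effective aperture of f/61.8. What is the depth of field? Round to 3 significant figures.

2.43 mm

At magnification m, DoF ≈ 2·N_eff·c/m² = 2 × 61.8 × 0.017 / 0.93² = 2.101 / 0.8649 ≈ 2.43 mm.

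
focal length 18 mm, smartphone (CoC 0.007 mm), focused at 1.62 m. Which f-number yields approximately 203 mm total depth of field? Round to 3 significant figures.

Write h = H − f = f²/(N·c). The thin-lens limits are Dn = s·h/(h + (s−f)) and Df = s·h/(h − (s−f)), so DoF = Df − Dn = 2·s·(s−f)·h / (h² − (s−f)²).
That is a quadratic in h: DoF·h² − 2·s·(s−f)·h − DoF·(s−f)² = 0 ⇒ h = (s−f)·(s + √(s² + DoF²)) / DoF = 1602 × (1620 + √(1620² + 203²)) / 203 = 1602 × (1620 + 1632.67) / 203 ≈ 25669 mm.
Then N = f²/(c·h) = 18² / (0.007 × 25669) = 324 / 179.68 ≈ 1.80.

f/1.80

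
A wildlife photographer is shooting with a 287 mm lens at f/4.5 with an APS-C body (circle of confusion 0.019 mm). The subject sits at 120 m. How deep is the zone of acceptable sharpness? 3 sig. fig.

Hyperfocal distance H = f²/(N·c) + f = 287²/(4.5 × 0.019) + 287 = 82369/0.0855 + 287 ≈ 963667.1 mm ≈ 963.7 m.
Near limit Dn = s·(H − f)/(H + s − 2f) = 120000 × (963667.1 − 287) / (963667.1 + 120000 − 2 × 287) = 120000 × 963380.1 / 1083093.1 ≈ 106737 mm.
Far limit Df = s·(H − f)/(H − s) = 120000 × (963667.1 − 287) / (963667.1 − 120000) = 120000 × 963380.1 / 843667.1 ≈ 137028 mm.
Depth of field = Df − Dn = 137028 − 106737 ≈ 30291 mm ≈ 30.3 m.

30.3 m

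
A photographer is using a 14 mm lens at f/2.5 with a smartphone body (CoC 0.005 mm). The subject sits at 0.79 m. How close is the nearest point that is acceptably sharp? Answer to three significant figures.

0.753 m

Hyperfocal distance H = f²/(N·c) + f = 14²/(2.5 × 0.005) + 14 = 196/0.0125 + 14 ≈ 15694.0 mm ≈ 15.69 m.
Near limit Dn = s·(H − f)/(H + s − 2f) = 790 × (15694.0 − 14) / (15694.0 + 790 − 2 × 14) = 790 × 15680.0 / 16456.0 ≈ 752.75 mm ≈ 0.753 m.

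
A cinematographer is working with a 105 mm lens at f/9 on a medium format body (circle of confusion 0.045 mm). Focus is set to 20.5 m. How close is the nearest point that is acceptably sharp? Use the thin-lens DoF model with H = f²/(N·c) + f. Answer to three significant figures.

11.7 m

Hyperfocal distance H = f²/(N·c) + f = 105²/(9 × 0.045) + 105 = 11025/0.405 + 105 ≈ 27327.2 mm ≈ 27.33 m.
Near limit Dn = s·(H − f)/(H + s − 2f) = 20500 × (27327.2 − 105) / (27327.2 + 20500 − 2 × 105) = 20500 × 27222.2 / 47617.2 ≈ 11720 mm ≈ 11.7 m.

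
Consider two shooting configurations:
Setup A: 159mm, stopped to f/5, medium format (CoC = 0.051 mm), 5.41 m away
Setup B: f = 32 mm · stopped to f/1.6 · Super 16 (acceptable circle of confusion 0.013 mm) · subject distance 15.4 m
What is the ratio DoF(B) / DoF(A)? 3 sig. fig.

18.5

Setup A: H = 159²/(5×0.051) + 159 ≈ 99300.2 mm; DoF = Df − Dn = 5712.57 − 5137.87 ≈ 574.70 mm.
Setup B: H = 32²/(1.6×0.013) + 32 ≈ 49262.8 mm; DoF = Df − Dn = 22389 − 11736 ≈ 10653 mm.
Ratio = 10653 / 574.70 ≈ 18.5.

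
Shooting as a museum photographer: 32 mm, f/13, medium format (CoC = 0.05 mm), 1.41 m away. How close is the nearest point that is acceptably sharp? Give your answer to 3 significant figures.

Hyperfocal distance H = f²/(N·c) + f = 32²/(13 × 0.05) + 32 = 1024/0.65 + 32 ≈ 1607.4 mm ≈ 1.607 m.
Near limit Dn = s·(H − f)/(H + s − 2f) = 1410 × (1607.4 − 32) / (1607.4 + 1410 − 2 × 32) = 1410 × 1575.4 / 2953.4 ≈ 752.12 mm ≈ 0.752 m.

0.752 m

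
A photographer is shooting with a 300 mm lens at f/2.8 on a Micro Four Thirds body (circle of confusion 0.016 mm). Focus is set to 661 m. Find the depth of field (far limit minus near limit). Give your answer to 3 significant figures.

488 m

Hyperfocal distance H = f²/(N·c) + f = 300²/(2.8 × 0.016) + 300 = 90000/0.0448 + 300 ≈ 2009228.6 mm ≈ 2009 m.
Near limit Dn = s·(H − f)/(H + s − 2f) = 661000 × (2009228.6 − 300) / (2009228.6 + 661000 − 2 × 300) = 661000 × 2008928.6 / 2669628.6 ≈ 497411 mm.
Far limit Df = s·(H − f)/(H − s) = 661000 × (2009228.6 − 300) / (2009228.6 − 661000) = 661000 × 2008928.6 / 1348228.6 ≈ 984923 mm.
Depth of field = Df − Dn = 984923 − 497411 ≈ 487512 mm ≈ 488 m.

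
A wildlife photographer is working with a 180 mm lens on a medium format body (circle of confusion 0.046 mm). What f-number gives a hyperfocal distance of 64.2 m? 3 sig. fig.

Rearrange H = f²/(N·c) + f for N: N = f² / ((H − f)·c).
N = 180² / ((64200 − 180) × 0.046) = 32400 / 2945 ≈ 11.

f/11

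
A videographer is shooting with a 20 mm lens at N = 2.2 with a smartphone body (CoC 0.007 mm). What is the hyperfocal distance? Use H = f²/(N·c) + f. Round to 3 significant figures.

26.0 m

Hyperfocal distance H = f²/(N·c) + f = 20²/(2.2 × 0.007) + 20 = 400/0.0154 + 20 ≈ 25994.0 mm ≈ 26.0 m.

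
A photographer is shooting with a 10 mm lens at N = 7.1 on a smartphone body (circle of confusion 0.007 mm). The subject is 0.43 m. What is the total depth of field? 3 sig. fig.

Hyperfocal distance H = f²/(N·c) + f = 10²/(7.1 × 0.007) + 10 = 100/0.0497 + 10 ≈ 2022.1 mm ≈ 2.022 m.
Near limit Dn = s·(H − f)/(H + s − 2f) = 430 × (2022.1 − 10) / (2022.1 + 430 − 2 × 10) = 430 × 2012.1 / 2432.1 ≈ 355.74 mm.
Far limit Df = s·(H − f)/(H − s) = 430 × (2022.1 − 10) / (2022.1 − 430) = 430 × 2012.1 / 1592.1 ≈ 543.44 mm.
Depth of field = Df − Dn = 543.44 − 355.74 ≈ 187.70 mm.

188 mm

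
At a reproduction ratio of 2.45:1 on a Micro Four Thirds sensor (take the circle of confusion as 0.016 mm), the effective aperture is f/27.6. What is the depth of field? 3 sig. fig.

0.147 mm

At magnification m, DoF ≈ 2·N_eff·c/m² = 2 × 27.6 × 0.016 / 2.45² = 0.8832 / 6.003 ≈ 0.147 mm.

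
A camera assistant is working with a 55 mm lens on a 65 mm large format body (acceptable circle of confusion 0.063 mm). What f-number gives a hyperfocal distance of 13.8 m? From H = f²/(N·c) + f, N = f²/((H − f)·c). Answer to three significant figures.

Rearrange H = f²/(N·c) + f for N: N = f² / ((H − f)·c).
N = 55² / ((13800 − 55) × 0.063) = 3025 / 865.9 ≈ 3.49.

f/3.49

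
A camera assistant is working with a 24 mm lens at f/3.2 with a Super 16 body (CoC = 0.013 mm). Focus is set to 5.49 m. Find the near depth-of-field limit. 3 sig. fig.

3.94 m

Hyperfocal distance H = f²/(N·c) + f = 24²/(3.2 × 0.013) + 24 = 576/0.0416 + 24 ≈ 13870.2 mm ≈ 13.87 m.
Near limit Dn = s·(H − f)/(H + s − 2f) = 5490 × (13870.2 − 24) / (13870.2 + 5490 − 2 × 24) = 5490 × 13846.2 / 19312.2 ≈ 3936.1 mm ≈ 3.94 m.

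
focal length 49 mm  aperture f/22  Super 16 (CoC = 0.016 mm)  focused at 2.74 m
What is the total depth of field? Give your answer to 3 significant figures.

2.56 m

Hyperfocal distance H = f²/(N·c) + f = 49²/(22 × 0.016) + 49 = 2401/0.352 + 49 ≈ 6870.0 mm ≈ 6.870 m.
Near limit Dn = s·(H − f)/(H + s − 2f) = 2740 × (6870.0 − 49) / (6870.0 + 2740 − 2 × 49) = 2740 × 6821.0 / 9512.0 ≈ 1964.8 mm.
Far limit Df = s·(H − f)/(H − s) = 2740 × (6870.0 − 49) / (6870.0 − 2740) = 2740 × 6821.0 / 4130.0 ≈ 4525.3 mm.
Depth of field = Df − Dn = 4525.3 − 1964.8 ≈ 2560.5 mm ≈ 2.56 m.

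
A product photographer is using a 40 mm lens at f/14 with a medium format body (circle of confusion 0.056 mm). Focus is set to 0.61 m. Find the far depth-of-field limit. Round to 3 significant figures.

0.846 m

Hyperfocal distance H = f²/(N·c) + f = 40²/(14 × 0.056) + 40 = 1600/0.784 + 40 ≈ 2080.8 mm ≈ 2.081 m.
Far limit Df = s·(H − f)/(H − s) = 610 × (2080.8 − 40) / (2080.8 − 610) = 610 × 2040.8 / 1470.8 ≈ 846.40 mm ≈ 0.846 m.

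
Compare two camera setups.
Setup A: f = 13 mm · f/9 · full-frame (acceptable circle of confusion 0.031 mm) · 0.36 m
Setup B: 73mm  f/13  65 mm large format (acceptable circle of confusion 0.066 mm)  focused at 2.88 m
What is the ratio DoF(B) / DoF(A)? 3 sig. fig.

5.33

Setup A: H = 13²/(9×0.031) + 13 ≈ 618.7 mm; DoF = Df − Dn = 842.81 − 228.88 ≈ 613.93 mm.
Setup B: H = 73²/(13×0.066) + 73 ≈ 6284.0 mm; DoF = Df − Dn = 5254.9 − 1983.5 ≈ 3271.4 mm.
Ratio = 3271.4 / 613.93 ≈ 5.33.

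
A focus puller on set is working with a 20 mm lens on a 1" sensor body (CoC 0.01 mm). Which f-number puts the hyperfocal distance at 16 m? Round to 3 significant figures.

Rearrange H = f²/(N·c) + f for N: N = f² / ((H − f)·c).
N = 20² / ((16000 − 20) × 0.01) = 400 / 159.8 ≈ 2.50.

f/2.50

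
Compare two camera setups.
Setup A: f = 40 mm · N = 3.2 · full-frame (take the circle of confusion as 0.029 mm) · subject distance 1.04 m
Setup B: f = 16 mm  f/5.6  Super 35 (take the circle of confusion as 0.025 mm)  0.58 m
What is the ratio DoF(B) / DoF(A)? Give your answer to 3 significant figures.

Setup A: H = 40²/(3.2×0.029) + 40 ≈ 17281.4 mm; DoF = Df − Dn = 1104.03 − 982.99 ≈ 121.04 mm.
Setup B: H = 16²/(5.6×0.025) + 16 ≈ 1844.6 mm; DoF = Df − Dn = 838.68 − 443.28 ≈ 395.40 mm.
Ratio = 395.40 / 121.04 ≈ 3.27.

3.27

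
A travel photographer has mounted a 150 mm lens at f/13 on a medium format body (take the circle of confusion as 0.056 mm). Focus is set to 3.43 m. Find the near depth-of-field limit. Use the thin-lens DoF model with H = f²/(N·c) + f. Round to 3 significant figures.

3.10 m

Hyperfocal distance H = f²/(N·c) + f = 150²/(13 × 0.056) + 150 = 22500/0.728 + 150 ≈ 31056.6 mm ≈ 31.06 m.
Near limit Dn = s·(H − f)/(H + s − 2f) = 3430 × (31056.6 − 150) / (31056.6 + 3430 − 2 × 150) = 3430 × 30906.6 / 34186.6 ≈ 3100.9 mm ≈ 3.10 m.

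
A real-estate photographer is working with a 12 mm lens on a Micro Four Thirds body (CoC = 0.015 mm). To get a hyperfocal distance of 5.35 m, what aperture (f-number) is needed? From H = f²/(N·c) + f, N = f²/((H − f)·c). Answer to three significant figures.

Rearrange H = f²/(N·c) + f for N: N = f² / ((H − f)·c).
N = 12² / ((5350 − 12) × 0.015) = 144 / 80.07 ≈ 1.80.

f/1.80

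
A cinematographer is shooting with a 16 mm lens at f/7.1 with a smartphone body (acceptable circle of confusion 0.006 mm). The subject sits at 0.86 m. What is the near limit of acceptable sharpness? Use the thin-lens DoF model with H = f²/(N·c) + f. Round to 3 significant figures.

0.754 m

Hyperfocal distance H = f²/(N·c) + f = 16²/(7.1 × 0.006) + 16 = 256/0.0426 + 16 ≈ 6025.4 mm ≈ 6.025 m.
Near limit Dn = s·(H − f)/(H + s − 2f) = 860 × (6025.4 − 16) / (6025.4 + 860 − 2 × 16) = 860 × 6009.4 / 6853.4 ≈ 754.09 mm ≈ 0.754 m.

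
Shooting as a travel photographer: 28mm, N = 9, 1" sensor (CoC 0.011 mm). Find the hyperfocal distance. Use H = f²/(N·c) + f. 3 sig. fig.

Hyperfocal distance H = f²/(N·c) + f = 28²/(9 × 0.011) + 28 = 784/0.099 + 28 ≈ 7947.2 mm ≈ 7.95 m.

7.95 m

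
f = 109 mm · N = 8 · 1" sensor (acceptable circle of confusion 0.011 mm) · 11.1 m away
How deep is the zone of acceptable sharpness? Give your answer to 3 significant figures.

1.82 m

Hyperfocal distance H = f²/(N·c) + f = 109²/(8 × 0.011) + 109 = 11881/0.088 + 109 ≈ 135120.4 mm ≈ 135.1 m.
Near limit Dn = s·(H − f)/(H + s − 2f) = 11100 × (135120.4 − 109) / (135120.4 + 11100 − 2 × 109) = 11100 × 135011.4 / 146002.4 ≈ 10264.4 mm.
Far limit Df = s·(H − f)/(H − s) = 11100 × (135120.4 − 109) / (135120.4 − 11100) = 11100 × 135011.4 / 124020.4 ≈ 12083.7 mm.
Depth of field = Df − Dn = 12083.7 − 10264.4 ≈ 1819.3 mm ≈ 1.82 m.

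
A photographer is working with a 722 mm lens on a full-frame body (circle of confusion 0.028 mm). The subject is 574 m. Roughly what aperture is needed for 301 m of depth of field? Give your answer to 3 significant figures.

f/8

Write h = H − f = f²/(N·c). The thin-lens limits are Dn = s·h/(h + (s−f)) and Df = s·h/(h − (s−f)), so DoF = Df − Dn = 2·s·(s−f)·h / (h² − (s−f)²).
That is a quadratic in h: DoF·h² − 2·s·(s−f)·h − DoF·(s−f)² = 0 ⇒ h = (s−f)·(s + √(s² + DoF²)) / DoF = 573278 × (574000 + √(574000² + 301000²)) / 301000 = 573278 × (574000 + 648133) / 301000 ≈ 2327649 mm.
Then N = f²/(c·h) = 722² / (0.028 × 2327649) = 521284 / 65174 ≈ 8.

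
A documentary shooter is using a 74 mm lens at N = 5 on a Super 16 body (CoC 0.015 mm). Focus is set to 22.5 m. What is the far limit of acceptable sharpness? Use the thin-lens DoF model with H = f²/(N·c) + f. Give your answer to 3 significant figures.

Hyperfocal distance H = f²/(N·c) + f = 74²/(5 × 0.015) + 74 = 5476/0.075 + 74 ≈ 73087.3 mm ≈ 73.09 m.
Far limit Df = s·(H − f)/(H − s) = 22500 × (73087.3 − 74) / (73087.3 − 22500) = 22500 × 73013.3 / 50587.3 ≈ 32475 mm ≈ 32.5 m.

32.5 m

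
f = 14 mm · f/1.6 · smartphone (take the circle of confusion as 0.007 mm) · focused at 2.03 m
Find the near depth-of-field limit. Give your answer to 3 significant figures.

1.82 m

Hyperfocal distance H = f²/(N·c) + f = 14²/(1.6 × 0.007) + 14 = 196/0.0112 + 14 ≈ 17514.0 mm ≈ 17.51 m.
Near limit Dn = s·(H − f)/(H + s − 2f) = 2030 × (17514.0 − 14) / (17514.0 + 2030 − 2 × 14) = 2030 × 17500.0 / 19516.0 ≈ 1820.3 mm ≈ 1.82 m.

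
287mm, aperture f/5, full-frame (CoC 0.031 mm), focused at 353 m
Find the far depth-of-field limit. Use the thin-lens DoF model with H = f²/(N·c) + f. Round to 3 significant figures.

Hyperfocal distance H = f²/(N·c) + f = 287²/(5 × 0.031) + 287 = 82369/0.155 + 287 ≈ 531699.9 mm ≈ 531.7 m.
Far limit Df = s·(H − f)/(H − s) = 353000 × (531699.9 − 287) / (531699.9 − 353000) = 353000 × 531412.9 / 178699.9 ≈ 1049742 mm ≈ 1050 m.

1050 m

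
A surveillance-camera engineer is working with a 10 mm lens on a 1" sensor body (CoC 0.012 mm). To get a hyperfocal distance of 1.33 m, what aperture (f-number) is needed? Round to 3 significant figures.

Rearrange H = f²/(N·c) + f for N: N = f² / ((H − f)·c).
N = 10² / ((1330 − 10) × 0.012) = 100 / 15.84 ≈ 6.31.

f/6.31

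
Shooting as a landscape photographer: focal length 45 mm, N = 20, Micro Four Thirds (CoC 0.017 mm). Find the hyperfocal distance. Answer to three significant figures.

Hyperfocal distance H = f²/(N·c) + f = 45²/(20 × 0.017) + 45 = 2025/0.34 + 45 ≈ 6000.9 mm ≈ 6.00 m.

6.00 m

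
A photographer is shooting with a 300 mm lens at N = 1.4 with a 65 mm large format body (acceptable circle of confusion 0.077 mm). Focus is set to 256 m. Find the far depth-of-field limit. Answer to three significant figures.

Hyperfocal distance H = f²/(N·c) + f = 300²/(1.4 × 0.077) + 300 = 90000/0.1078 + 300 ≈ 835179.4 mm ≈ 835.2 m.
Far limit Df = s·(H − f)/(H − s) = 256000 × (835179.4 − 300) / (835179.4 − 256000) = 256000 × 834879.4 / 579179.4 ≈ 369021 mm ≈ 369 m.

369 m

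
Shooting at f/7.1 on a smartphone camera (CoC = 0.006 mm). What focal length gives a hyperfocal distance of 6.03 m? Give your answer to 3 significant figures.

16.0 mm

From H = f²/(N·c) + f, with f ≪ H: f ≈ √(H·N·c) = √(6030 × 7.1 × 0.006) = √256.88 ≈ 16.03 mm.
The +f correction barely moves this — solving exactly, f² + N·c·f − N·c·H = 0 ⇒ f = (−N·c + √((N·c)² + 4·N·c·H))/2 = (−0.0426 + √1027.5)/2 ≈ 16.006 mm, so f ≈ 16.0 mm.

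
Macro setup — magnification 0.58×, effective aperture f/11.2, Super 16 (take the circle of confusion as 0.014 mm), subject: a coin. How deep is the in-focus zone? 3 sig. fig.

At magnification m, DoF ≈ 2·N_eff·c/m² = 2 × 11.2 × 0.014 / 0.58² = 0.3136 / 0.3364 ≈ 0.932 mm.

0.932 mm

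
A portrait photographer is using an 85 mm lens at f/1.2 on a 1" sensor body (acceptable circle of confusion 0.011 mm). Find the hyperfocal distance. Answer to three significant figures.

Hyperfocal distance H = f²/(N·c) + f = 85²/(1.2 × 0.011) + 85 = 7225/0.0132 + 85 ≈ 547433.5 mm ≈ 547 m.

547 m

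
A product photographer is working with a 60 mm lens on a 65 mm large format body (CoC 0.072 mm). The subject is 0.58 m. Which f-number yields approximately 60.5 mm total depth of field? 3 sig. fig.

Write h = H − f = f²/(N·c). The thin-lens limits are Dn = s·h/(h + (s−f)) and Df = s·h/(h − (s−f)), so DoF = Df − Dn = 2·s·(s−f)·h / (h² − (s−f)²).
That is a quadratic in h: DoF·h² − 2·s·(s−f)·h − DoF·(s−f)² = 0 ⇒ h = (s−f)·(s + √(s² + DoF²)) / DoF = 520 × (580 + √(580² + 60.5²)) / 60.5 = 520 × (580 + 583.147) / 60.5 ≈ 9997.3 mm.
Then N = f²/(c·h) = 60² / (0.072 × 9997.3) = 3600 / 719.81 ≈ 5.

f/5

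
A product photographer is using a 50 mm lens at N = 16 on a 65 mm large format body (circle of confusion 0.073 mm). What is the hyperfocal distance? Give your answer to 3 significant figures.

Hyperfocal distance H = f²/(N·c) + f = 50²/(16 × 0.073) + 50 = 2500/1.168 + 50 ≈ 2190.4 mm ≈ 2.19 m.

2.19 m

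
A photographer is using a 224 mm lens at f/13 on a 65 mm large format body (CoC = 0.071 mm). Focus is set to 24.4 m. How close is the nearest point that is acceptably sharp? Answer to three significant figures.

16.9 m

Hyperfocal distance H = f²/(N·c) + f = 224²/(13 × 0.071) + 224 = 50176/0.923 + 224 ≈ 54585.9 mm ≈ 54.59 m.
Near limit Dn = s·(H − f)/(H + s − 2f) = 24400 × (54585.9 − 224) / (54585.9 + 24400 − 2 × 224) = 24400 × 54361.9 / 78537.9 ≈ 16889 mm ≈ 16.9 m.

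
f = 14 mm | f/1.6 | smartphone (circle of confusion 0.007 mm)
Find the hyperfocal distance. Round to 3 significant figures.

Hyperfocal distance H = f²/(N·c) + f = 14²/(1.6 × 0.007) + 14 = 196/0.0112 + 14 ≈ 17514.0 mm ≈ 17.5 m.

17.5 m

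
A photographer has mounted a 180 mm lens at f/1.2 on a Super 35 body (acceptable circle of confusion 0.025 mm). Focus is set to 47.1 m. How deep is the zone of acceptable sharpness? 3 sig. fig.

4.10 m

Hyperfocal distance H = f²/(N·c) + f = 180²/(1.2 × 0.025) + 180 = 32400/0.03 + 180 ≈ 1080180.0 mm ≈ 1080 m.
Near limit Dn = s·(H − f)/(H + s − 2f) = 47100 × (1080180.0 − 180) / (1080180.0 + 47100 − 2 × 180) = 47100 × 1080000.0 / 1126920.0 ≈ 45139.0 mm.
Far limit Df = s·(H − f)/(H − s) = 47100 × (1080180.0 − 180) / (1080180.0 − 47100) = 47100 × 1080000.0 / 1033080.0 ≈ 49239.2 mm.
Depth of field = Df − Dn = 49239.2 − 45139.0 ≈ 4100.2 mm ≈ 4.10 m.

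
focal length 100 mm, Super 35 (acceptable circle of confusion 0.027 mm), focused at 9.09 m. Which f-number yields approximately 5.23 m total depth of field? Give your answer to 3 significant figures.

f/11

Write h = H − f = f²/(N·c). The thin-lens limits are Dn = s·h/(h + (s−f)) and Df = s·h/(h − (s−f)), so DoF = Df − Dn = 2·s·(s−f)·h / (h² − (s−f)²).
That is a quadratic in h: DoF·h² − 2·s·(s−f)·h − DoF·(s−f)² = 0 ⇒ h = (s−f)·(s + √(s² + DoF²)) / DoF = 8990 × (9090 + √(9090² + 5230²)) / 5230 = 8990 × (9090 + 10487.2) / 5230 ≈ 33652 mm.
Then N = f²/(c·h) = 100² / (0.027 × 33652) = 10000 / 908.60 ≈ 11.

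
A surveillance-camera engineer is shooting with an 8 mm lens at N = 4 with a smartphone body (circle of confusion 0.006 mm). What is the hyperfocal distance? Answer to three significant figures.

2.67 m

Hyperfocal distance H = f²/(N·c) + f = 8²/(4 × 0.006) + 8 = 64/0.024 + 8 ≈ 2674.7 mm ≈ 2.67 m.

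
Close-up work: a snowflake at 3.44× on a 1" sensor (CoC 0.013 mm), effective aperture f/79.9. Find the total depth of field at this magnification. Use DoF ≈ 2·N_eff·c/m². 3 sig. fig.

0.176 mm

At magnification m, DoF ≈ 2·N_eff·c/m² = 2 × 79.9 × 0.013 / 3.44² = 2.077 / 11.83 ≈ 0.176 mm.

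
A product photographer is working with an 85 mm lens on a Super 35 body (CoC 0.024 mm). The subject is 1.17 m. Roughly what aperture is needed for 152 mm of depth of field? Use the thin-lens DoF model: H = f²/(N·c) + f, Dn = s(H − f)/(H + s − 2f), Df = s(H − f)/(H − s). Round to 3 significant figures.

f/17.9

Write h = H − f = f²/(N·c). The thin-lens limits are Dn = s·h/(h + (s−f)) and Df = s·h/(h − (s−f)), so DoF = Df − Dn = 2·s·(s−f)·h / (h² − (s−f)²).
That is a quadratic in h: DoF·h² − 2·s·(s−f)·h − DoF·(s−f)² = 0 ⇒ h = (s−f)·(s + √(s² + DoF²)) / DoF = 1085 × (1170 + √(1170² + 152²)) / 152 = 1085 × (1170 + 1179.83) / 152 ≈ 16773 mm.
Then N = f²/(c·h) = 85² / (0.024 × 16773) = 7225 / 402.56 ≈ 17.9.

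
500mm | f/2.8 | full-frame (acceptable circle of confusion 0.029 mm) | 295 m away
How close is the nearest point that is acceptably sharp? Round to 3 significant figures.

269 m

Hyperfocal distance H = f²/(N·c) + f = 500²/(2.8 × 0.029) + 500 = 250000/0.0812 + 500 ≈ 3079317.7 mm ≈ 3079 m.
Near limit Dn = s·(H − f)/(H + s − 2f) = 295000 × (3079317.7 − 500) / (3079317.7 + 295000 − 2 × 500) = 295000 × 3078817.7 / 3373317.7 ≈ 269246 mm ≈ 269 m.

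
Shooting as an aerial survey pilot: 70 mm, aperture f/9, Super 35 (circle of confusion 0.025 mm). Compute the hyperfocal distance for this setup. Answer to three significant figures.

Hyperfocal distance H = f²/(N·c) + f = 70²/(9 × 0.025) + 70 = 4900/0.225 + 70 ≈ 21847.8 mm ≈ 21.8 m.

21.8 m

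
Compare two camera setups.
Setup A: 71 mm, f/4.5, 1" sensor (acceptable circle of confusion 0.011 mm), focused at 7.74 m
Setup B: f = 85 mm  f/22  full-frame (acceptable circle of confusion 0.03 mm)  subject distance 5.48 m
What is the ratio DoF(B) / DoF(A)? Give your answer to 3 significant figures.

6.09

Setup A: H = 71²/(4.5×0.011) + 71 ≈ 101909.4 mm; DoF = Df − Dn = 8370.3 − 7198.0 ≈ 1172.3 mm.
Setup B: H = 85²/(22×0.03) + 85 ≈ 11032.0 mm; DoF = Df − Dn = 10805.1 − 3670.9 ≈ 7134.2 mm.
Ratio = 7134.2 / 1172.3 ≈ 6.09.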